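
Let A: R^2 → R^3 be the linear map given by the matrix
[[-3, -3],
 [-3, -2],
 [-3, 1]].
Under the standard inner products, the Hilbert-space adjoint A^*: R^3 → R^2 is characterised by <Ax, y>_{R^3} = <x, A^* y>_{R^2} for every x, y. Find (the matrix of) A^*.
A^* = A^T =
[[-3, -3, -3],
 [-3, -2, 1]]

For real matrices with standard dot products, the defining identity <Ax, y> = <x, A^* y> gives (Ax)^T y = x^T (A^*) y, i.e. x^T A^T y = x^T (A^*) y. Since this holds for all x, y, we must have A^* = A^T. Therefore
A^* =
[[-3, -3, -3],
 [-3, -2, 1]].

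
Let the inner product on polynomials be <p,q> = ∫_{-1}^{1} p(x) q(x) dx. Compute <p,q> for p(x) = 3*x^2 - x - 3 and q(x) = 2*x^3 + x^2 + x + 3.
<p,q> = -214/15

Expand the product: p(x)·q(x) = 6*x^5 + x^4 - 4*x^3 + 5*x^2 - 6*x - 9.
∫_{-1}^{1} of each monomial x^k gives [2/(k+1) if k even, 0 if k odd]. Integrating term-by-term (or equivalently evaluating the antiderivative F(x) = x^6 + x^5/5 - x^4 + 5*x^3/3 - 3*x^2 - 9*x at the endpoints):
  F(1) − F(−1) = -152/15 − (62/15) = -214/15.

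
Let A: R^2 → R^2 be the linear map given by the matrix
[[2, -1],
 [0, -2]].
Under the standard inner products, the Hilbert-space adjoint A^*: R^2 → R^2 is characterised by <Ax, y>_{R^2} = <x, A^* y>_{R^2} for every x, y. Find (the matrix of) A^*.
A^* = A^T =
[[2, 0],
 [-1, -2]]

For real matrices with standard dot products, the defining identity <Ax, y> = <x, A^* y> gives (Ax)^T y = x^T (A^*) y, i.e. x^T A^T y = x^T (A^*) y. Since this holds for all x, y, we must have A^* = A^T. Therefore
A^* =
[[2, 0],
 [-1, -2]].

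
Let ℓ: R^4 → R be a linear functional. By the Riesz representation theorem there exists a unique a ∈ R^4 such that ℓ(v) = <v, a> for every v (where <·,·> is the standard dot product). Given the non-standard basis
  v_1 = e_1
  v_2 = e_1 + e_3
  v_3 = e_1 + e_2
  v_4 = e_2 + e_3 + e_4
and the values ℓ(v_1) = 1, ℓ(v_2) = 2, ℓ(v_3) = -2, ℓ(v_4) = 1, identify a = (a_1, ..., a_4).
a = (1, -3, 1, 3)

Write a = (a_1, ..., a_4) in the standard basis. For each basis vector v_i, ℓ(v_i) = <v_i, a> is a linear equation in the a_j's. Collect the n equations into a matrix system V a = ℓ, where row i of V is v_i (expressed in the standard basis). Since V is invertible (lower-triangular with 1s on the diagonal, up to permutation), solve by back-substitution:
  V =
[[1, 0, 0, 0],
 [1, 0, 1, 0],
 [1, 1, 0, 0],
 [0, 1, 1, 1]]
  V a = (1, 2, -2, 1)
Solving gives a = (1, -3, 1, 3).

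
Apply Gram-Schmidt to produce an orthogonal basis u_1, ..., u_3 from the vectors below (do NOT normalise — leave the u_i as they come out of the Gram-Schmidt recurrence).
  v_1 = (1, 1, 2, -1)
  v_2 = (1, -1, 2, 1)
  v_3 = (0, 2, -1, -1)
Orthogonal basis:
  u_1 = (1, 1, 2, -1)
  u_2 = (4/7, -10/7, 8/7, 10/7)
  u_3 = (2/5, 1/2, -1/5, 1/2)

Apply the Gram-Schmidt recurrence
  u_1 = v_1
  u_i = v_i − Σ_{j<i} ((v_i · u_j) / (u_j · u_j)) · u_j.

Step by step this gives:
  u_1 = (1, 1, 2, -1)
  u_2 = (4/7, -10/7, 8/7, 10/7)
  u_3 = (2/5, 1/2, -1/5, 1/2)

Orthogonality check:
  u_2 · u_1 = 0 (should be 0)
  u_3 · u_1 = 0 (should be 0)
  u_3 · u_2 = 0 (should be 0)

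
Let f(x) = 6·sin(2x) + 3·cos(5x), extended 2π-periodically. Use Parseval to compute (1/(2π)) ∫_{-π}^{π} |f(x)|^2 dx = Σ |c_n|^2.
Σ |c_n|^2 = 45/2

Expand |f|^2 and use orthogonality of {sin(nx), cos(mx)} on [-π, π]:
  ∫_{-π}^{π} sin(nx)^2 dx = π, ∫ cos(mx)^2 dx = π, and cross terms integrate to 0.
So ∫_{-π}^{π} f(x)^2 dx = 6^2 · π + 3^2 · π = (36 + 9)π.
Divide by 2π: (36 + 9)/2 = 45/2.
By Parseval, this equals Σ |c_n|^2.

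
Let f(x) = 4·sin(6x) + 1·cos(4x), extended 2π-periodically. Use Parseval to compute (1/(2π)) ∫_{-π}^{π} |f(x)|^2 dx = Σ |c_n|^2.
Σ |c_n|^2 = 17/2

Expand |f|^2 and use orthogonality of {sin(nx), cos(mx)} on [-π, π]:
  ∫_{-π}^{π} sin(nx)^2 dx = π, ∫ cos(mx)^2 dx = π, and cross terms integrate to 0.
So ∫_{-π}^{π} f(x)^2 dx = 4^2 · π + 1^2 · π = (16 + 1)π.
Divide by 2π: (16 + 1)/2 = 17/2.
By Parseval, this equals Σ |c_n|^2.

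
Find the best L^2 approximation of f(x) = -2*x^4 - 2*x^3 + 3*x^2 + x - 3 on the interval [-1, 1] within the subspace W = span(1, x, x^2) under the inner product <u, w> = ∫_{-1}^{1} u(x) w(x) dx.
g(x) = 9*x^2/7 - x/5 - 99/35

The best approximation g ∈ W is the orthogonal projection of f onto W. Writing g = a_0 + a_1 x + a_2 x^2, the coefficients solve the normal equations G · a = b where
  G_{ij} = <φ_i, φ_j> and b_i = <f, φ_i>, with φ_0 = 1, φ_1 = x, φ_2 = x^2.
G =
  [2, 0, 2/3]
  [0, 2/3, 0]
  [2/3, 0, 2/5],
b = (-24/5, -2/15, -48/35).
Solving gives a_0 = -99/35, a_1 = -1/5, a_2 = 9/7, so
  g(x) = 9*x^2/7 - x/5 - 99/35.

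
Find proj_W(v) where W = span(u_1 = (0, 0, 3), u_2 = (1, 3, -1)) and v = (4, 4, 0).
proj_W(v) = (8/5, 24/5, 0)

Set up U = [u_1 | ... | u_2] ∈ R^(3×2). The projector onto W = col(U) is P = U (U^T U)^(-1) U^T.
Compute U^T U =
  [9, -3]
  [-3, 11],
and U^T v = (0, 16).
Solve U^T U · c = U^T v for the coefficients: c = (8/15, 8/5). The projection is proj_W(v) = U c.
Check: (v - proj_W(v)) · u_1 = 0  (should be 0).
Check: (v - proj_W(v)) · u_2 = 0  (should be 0).
Result: proj_W(v) = (8/5, 24/5, 0).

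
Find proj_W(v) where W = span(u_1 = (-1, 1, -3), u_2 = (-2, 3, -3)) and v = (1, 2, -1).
proj_W(v) = (-16/23, 53/46, -33/46)

Set up U = [u_1 | ... | u_2] ∈ R^(3×2). The projector onto W = col(U) is P = U (U^T U)^(-1) U^T.
Compute U^T U =
  [11, 14]
  [14, 22],
and U^T v = (4, 7).
Solve U^T U · c = U^T v for the coefficients: c = (-5/23, 21/46). The projection is proj_W(v) = U c.
Check: (v - proj_W(v)) · u_1 = 0  (should be 0).
Check: (v - proj_W(v)) · u_2 = 0  (should be 0).
Result: proj_W(v) = (-16/23, 53/46, -33/46).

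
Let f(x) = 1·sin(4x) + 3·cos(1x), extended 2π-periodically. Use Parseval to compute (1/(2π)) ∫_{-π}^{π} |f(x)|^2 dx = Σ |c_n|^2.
Σ |c_n|^2 = 5

Expand |f|^2 and use orthogonality of {sin(nx), cos(mx)} on [-π, π]:
  ∫_{-π}^{π} sin(nx)^2 dx = π, ∫ cos(mx)^2 dx = π, and cross terms integrate to 0.
So ∫_{-π}^{π} f(x)^2 dx = 1^2 · π + 3^2 · π = (1 + 9)π.
Divide by 2π: (1 + 9)/2 = 5.
By Parseval, this equals Σ |c_n|^2.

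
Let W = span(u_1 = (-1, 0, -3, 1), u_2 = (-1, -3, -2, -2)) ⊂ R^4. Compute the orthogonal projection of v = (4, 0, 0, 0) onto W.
proj_W(v) = (76/173, 72/173, 204/173, -4/173)

Set up U = [u_1 | ... | u_2] ∈ R^(4×2). The projector onto W = col(U) is P = U (U^T U)^(-1) U^T.
Compute U^T U =
  [11, 5]
  [5, 18],
and U^T v = (-4, -4).
Solve U^T U · c = U^T v for the coefficients: c = (-52/173, -24/173). The projection is proj_W(v) = U c.
Check: (v - proj_W(v)) · u_1 = 0  (should be 0).
Check: (v - proj_W(v)) · u_2 = 0  (should be 0).
Result: proj_W(v) = (76/173, 72/173, 204/173, -4/173).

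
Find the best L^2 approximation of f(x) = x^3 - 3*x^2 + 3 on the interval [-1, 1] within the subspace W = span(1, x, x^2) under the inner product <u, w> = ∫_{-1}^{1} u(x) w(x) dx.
g(x) = -3*x^2 + 3*x/5 + 3

The best approximation g ∈ W is the orthogonal projection of f onto W. Writing g = a_0 + a_1 x + a_2 x^2, the coefficients solve the normal equations G · a = b where
  G_{ij} = <φ_i, φ_j> and b_i = <f, φ_i>, with φ_0 = 1, φ_1 = x, φ_2 = x^2.
G =
  [2, 0, 2/3]
  [0, 2/3, 0]
  [2/3, 0, 2/5],
b = (4, 2/5, 4/5).
Solving gives a_0 = 3, a_1 = 3/5, a_2 = -3, so
  g(x) = -3*x^2 + 3*x/5 + 3.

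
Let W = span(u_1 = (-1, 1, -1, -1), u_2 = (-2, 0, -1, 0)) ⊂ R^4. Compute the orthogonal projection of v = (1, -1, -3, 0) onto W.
proj_W(v) = (-4/11, 2/11, -3/11, -2/11)

Set up U = [u_1 | ... | u_2] ∈ R^(4×2). The projector onto W = col(U) is P = U (U^T U)^(-1) U^T.
Compute U^T U =
  [4, 3]
  [3, 5],
and U^T v = (1, 1).
Solve U^T U · c = U^T v for the coefficients: c = (2/11, 1/11). The projection is proj_W(v) = U c.
Check: (v - proj_W(v)) · u_1 = 0  (should be 0).
Check: (v - proj_W(v)) · u_2 = 0  (should be 0).
Result: proj_W(v) = (-4/11, 2/11, -3/11, -2/11).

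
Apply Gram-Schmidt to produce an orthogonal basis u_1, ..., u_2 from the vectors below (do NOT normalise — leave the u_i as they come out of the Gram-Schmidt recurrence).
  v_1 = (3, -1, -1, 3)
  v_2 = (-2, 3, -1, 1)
Orthogonal basis:
  u_1 = (3, -1, -1, 3)
  u_2 = (-5/4, 11/4, -5/4, 7/4)

Apply the Gram-Schmidt recurrence
  u_1 = v_1
  u_i = v_i − Σ_{j<i} ((v_i · u_j) / (u_j · u_j)) · u_j.

Step by step this gives:
  u_1 = (3, -1, -1, 3)
  u_2 = (-5/4, 11/4, -5/4, 7/4)

Orthogonality check:
  u_2 · u_1 = 0 (should be 0)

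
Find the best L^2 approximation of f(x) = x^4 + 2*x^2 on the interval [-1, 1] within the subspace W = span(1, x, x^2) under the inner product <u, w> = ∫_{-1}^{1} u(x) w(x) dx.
g(x) = 20*x^2/7 - 3/35

The best approximation g ∈ W is the orthogonal projection of f onto W. Writing g = a_0 + a_1 x + a_2 x^2, the coefficients solve the normal equations G · a = b where
  G_{ij} = <φ_i, φ_j> and b_i = <f, φ_i>, with φ_0 = 1, φ_1 = x, φ_2 = x^2.
G =
  [2, 0, 2/3]
  [0, 2/3, 0]
  [2/3, 0, 2/5],
b = (26/15, 0, 38/35).
Solving gives a_0 = -3/35, a_1 = 0, a_2 = 20/7, so
  g(x) = 20*x^2/7 - 3/35.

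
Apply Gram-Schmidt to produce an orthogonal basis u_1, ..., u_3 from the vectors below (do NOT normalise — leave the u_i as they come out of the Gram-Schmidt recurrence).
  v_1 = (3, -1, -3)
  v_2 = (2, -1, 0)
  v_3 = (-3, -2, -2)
Orthogonal basis:
  u_1 = (3, -1, -3)
  u_2 = (17/19, -12/19, 21/19)
  u_3 = (-3/2, -3, -1/2)

Apply the Gram-Schmidt recurrence
  u_1 = v_1
  u_i = v_i − Σ_{j<i} ((v_i · u_j) / (u_j · u_j)) · u_j.

Step by step this gives:
  u_1 = (3, -1, -3)
  u_2 = (17/19, -12/19, 21/19)
  u_3 = (-3/2, -3, -1/2)

Orthogonality check:
  u_2 · u_1 = 0 (should be 0)
  u_3 · u_1 = 0 (should be 0)
  u_3 · u_2 = 0 (should be 0)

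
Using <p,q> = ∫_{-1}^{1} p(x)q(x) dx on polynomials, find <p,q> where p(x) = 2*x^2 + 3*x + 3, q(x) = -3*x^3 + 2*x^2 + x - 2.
<p,q> = -32/3

Expand the product: p(x)·q(x) = -6*x^5 - 5*x^4 - x^3 + 5*x^2 - 3*x - 6.
∫_{-1}^{1} of each monomial x^k gives [2/(k+1) if k even, 0 if k odd]. Integrating term-by-term (or equivalently evaluating the antiderivative F(x) = -x^6 - x^5 - x^4/4 + 5*x^3/3 - 3*x^2/2 - 6*x at the endpoints):
  F(1) − F(−1) = -97/12 − (31/12) = -32/3.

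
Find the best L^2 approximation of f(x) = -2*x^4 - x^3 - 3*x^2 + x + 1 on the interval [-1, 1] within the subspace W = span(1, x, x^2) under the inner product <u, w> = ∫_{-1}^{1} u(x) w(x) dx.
g(x) = -33*x^2/7 + 2*x/5 + 41/35

The best approximation g ∈ W is the orthogonal projection of f onto W. Writing g = a_0 + a_1 x + a_2 x^2, the coefficients solve the normal equations G · a = b where
  G_{ij} = <φ_i, φ_j> and b_i = <f, φ_i>, with φ_0 = 1, φ_1 = x, φ_2 = x^2.
G =
  [2, 0, 2/3]
  [0, 2/3, 0]
  [2/3, 0, 2/5],
b = (-4/5, 4/15, -116/105).
Solving gives a_0 = 41/35, a_1 = 2/5, a_2 = -33/7, so
  g(x) = -33*x^2/7 + 2*x/5 + 41/35.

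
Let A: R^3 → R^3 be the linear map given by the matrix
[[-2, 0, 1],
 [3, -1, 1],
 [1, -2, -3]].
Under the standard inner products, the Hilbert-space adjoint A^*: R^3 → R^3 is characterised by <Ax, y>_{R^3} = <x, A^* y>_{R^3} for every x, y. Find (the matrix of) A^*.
A^* = A^T =
[[-2, 3, 1],
 [0, -1, -2],
 [1, 1, -3]]

For real matrices with standard dot products, the defining identity <Ax, y> = <x, A^* y> gives (Ax)^T y = x^T (A^*) y, i.e. x^T A^T y = x^T (A^*) y. Since this holds for all x, y, we must have A^* = A^T. Therefore
A^* =
[[-2, 3, 1],
 [0, -1, -2],
 [1, 1, -3]].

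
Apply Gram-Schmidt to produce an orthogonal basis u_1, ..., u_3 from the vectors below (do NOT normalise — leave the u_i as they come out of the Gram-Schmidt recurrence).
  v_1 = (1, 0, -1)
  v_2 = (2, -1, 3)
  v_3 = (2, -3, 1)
Orthogonal basis:
  u_1 = (1, 0, -1)
  u_2 = (5/2, -1, 5/2)
  u_3 = (-4/9, -20/9, -4/9)

Apply the Gram-Schmidt recurrence
  u_1 = v_1
  u_i = v_i − Σ_{j<i} ((v_i · u_j) / (u_j · u_j)) · u_j.

Step by step this gives:
  u_1 = (1, 0, -1)
  u_2 = (5/2, -1, 5/2)
  u_3 = (-4/9, -20/9, -4/9)

Orthogonality check:
  u_2 · u_1 = 0 (should be 0)
  u_3 · u_1 = 0 (should be 0)
  u_3 · u_2 = 0 (should be 0)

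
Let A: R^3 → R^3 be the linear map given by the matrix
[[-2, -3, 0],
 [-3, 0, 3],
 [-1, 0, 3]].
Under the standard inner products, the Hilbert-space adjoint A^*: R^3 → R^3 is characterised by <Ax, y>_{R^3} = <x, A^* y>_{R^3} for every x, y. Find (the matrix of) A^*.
A^* = A^T =
[[-2, -3, -1],
 [-3, 0, 0],
 [0, 3, 3]]

For real matrices with standard dot products, the defining identity <Ax, y> = <x, A^* y> gives (Ax)^T y = x^T (A^*) y, i.e. x^T A^T y = x^T (A^*) y. Since this holds for all x, y, we must have A^* = A^T. Therefore
A^* =
[[-2, -3, -1],
 [-3, 0, 0],
 [0, 3, 3]].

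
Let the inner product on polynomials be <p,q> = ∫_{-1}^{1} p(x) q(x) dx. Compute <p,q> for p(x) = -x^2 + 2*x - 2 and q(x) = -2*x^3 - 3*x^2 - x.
<p,q> = 34/15

Expand the product: p(x)·q(x) = 2*x^5 - x^4 - x^3 + 4*x^2 + 2*x.
∫_{-1}^{1} of each monomial x^k gives [2/(k+1) if k even, 0 if k odd]. Integrating term-by-term (or equivalently evaluating the antiderivative F(x) = x^6/3 - x^5/5 - x^4/4 + 4*x^3/3 + x^2 at the endpoints):
  F(1) − F(−1) = 133/60 − (-1/20) = 34/15.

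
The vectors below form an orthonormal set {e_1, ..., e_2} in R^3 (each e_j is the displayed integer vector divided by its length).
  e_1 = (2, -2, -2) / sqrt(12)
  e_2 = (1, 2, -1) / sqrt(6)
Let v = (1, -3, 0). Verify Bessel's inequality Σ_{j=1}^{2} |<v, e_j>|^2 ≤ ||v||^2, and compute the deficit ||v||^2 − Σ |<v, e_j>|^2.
Σ |<v, e_j>|^2 = 19/2; ||v||^2 = 10; deficit = 1/2

Write each e_j = u_j / sqrt(<u_j, u_j>) where u_j is the displayed integer vector. Then <v, e_j> = <v, u_j> / sqrt(<u_j, u_j>), so |<v, e_j>|^2 = <v, u_j>^2 / <u_j, u_j>.
Coefficients: <v, e_1> = 8/sqrt(12), <v, e_2> = -5/sqrt(6).
Square and sum: Σ |<v, e_j>|^2 = 19/2.
Compute ||v||^2 = v·v = 10.
Deficit = 10 − 19/2 = 1/2 ≥ 0, confirming Bessel's inequality. (The deficit equals ||v − Σ <v,e_j> e_j||^2, the squared distance from v to span{e_j}.)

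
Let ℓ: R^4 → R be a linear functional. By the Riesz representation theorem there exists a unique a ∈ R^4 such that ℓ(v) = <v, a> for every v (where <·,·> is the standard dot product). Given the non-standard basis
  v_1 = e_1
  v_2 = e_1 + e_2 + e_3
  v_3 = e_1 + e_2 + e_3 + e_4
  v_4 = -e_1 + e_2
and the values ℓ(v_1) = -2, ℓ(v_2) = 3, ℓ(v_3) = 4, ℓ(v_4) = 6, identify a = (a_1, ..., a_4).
a = (-2, 4, 1, 1)

Write a = (a_1, ..., a_4) in the standard basis. For each basis vector v_i, ℓ(v_i) = <v_i, a> is a linear equation in the a_j's. Collect the n equations into a matrix system V a = ℓ, where row i of V is v_i (expressed in the standard basis). Since V is invertible (lower-triangular with 1s on the diagonal, up to permutation), solve by back-substitution:
  V =
[[1, 0, 0, 0],
 [1, 1, 1, 0],
 [1, 1, 1, 1],
 [-1, 1, 0, 0]]
  V a = (-2, 3, 4, 6)
Solving gives a = (-2, 4, 1, 1).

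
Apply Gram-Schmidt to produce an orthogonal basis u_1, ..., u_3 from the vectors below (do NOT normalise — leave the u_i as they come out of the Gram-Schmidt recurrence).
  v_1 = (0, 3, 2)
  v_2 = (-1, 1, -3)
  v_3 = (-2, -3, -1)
Orthogonal basis:
  u_1 = (0, 3, 2)
  u_2 = (-1, 22/13, -33/13)
  u_3 = (-275/134, -25/67, 75/134)

Apply the Gram-Schmidt recurrence
  u_1 = v_1
  u_i = v_i − Σ_{j<i} ((v_i · u_j) / (u_j · u_j)) · u_j.

Step by step this gives:
  u_1 = (0, 3, 2)
  u_2 = (-1, 22/13, -33/13)
  u_3 = (-275/134, -25/67, 75/134)

Orthogonality check:
  u_2 · u_1 = 0 (should be 0)
  u_3 · u_1 = 0 (should be 0)
  u_3 · u_2 = 0 (should be 0)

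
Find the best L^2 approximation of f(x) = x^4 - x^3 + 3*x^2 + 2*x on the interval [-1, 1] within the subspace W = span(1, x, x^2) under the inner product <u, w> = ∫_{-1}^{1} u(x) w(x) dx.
g(x) = 27*x^2/7 + 7*x/5 - 3/35

The best approximation g ∈ W is the orthogonal projection of f onto W. Writing g = a_0 + a_1 x + a_2 x^2, the coefficients solve the normal equations G · a = b where
  G_{ij} = <φ_i, φ_j> and b_i = <f, φ_i>, with φ_0 = 1, φ_1 = x, φ_2 = x^2.
G =
  [2, 0, 2/3]
  [0, 2/3, 0]
  [2/3, 0, 2/5],
b = (12/5, 14/15, 52/35).
Solving gives a_0 = -3/35, a_1 = 7/5, a_2 = 27/7, so
  g(x) = 27*x^2/7 + 7*x/5 - 3/35.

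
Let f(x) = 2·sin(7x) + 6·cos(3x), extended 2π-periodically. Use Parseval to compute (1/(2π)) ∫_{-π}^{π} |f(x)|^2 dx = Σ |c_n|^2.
Σ |c_n|^2 = 20

Expand |f|^2 and use orthogonality of {sin(nx), cos(mx)} on [-π, π]:
  ∫_{-π}^{π} sin(nx)^2 dx = π, ∫ cos(mx)^2 dx = π, and cross terms integrate to 0.
So ∫_{-π}^{π} f(x)^2 dx = 2^2 · π + 6^2 · π = (4 + 36)π.
Divide by 2π: (4 + 36)/2 = 20.
By Parseval, this equals Σ |c_n|^2.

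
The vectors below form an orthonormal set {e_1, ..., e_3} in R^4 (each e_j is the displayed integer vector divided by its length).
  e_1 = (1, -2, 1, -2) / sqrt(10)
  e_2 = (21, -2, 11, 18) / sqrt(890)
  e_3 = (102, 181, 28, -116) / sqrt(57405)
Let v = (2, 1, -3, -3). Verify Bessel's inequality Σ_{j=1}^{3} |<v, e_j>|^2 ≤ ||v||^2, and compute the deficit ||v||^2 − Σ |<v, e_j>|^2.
Σ |<v, e_j>|^2 = 6914/645; ||v||^2 = 23; deficit = 7921/645

Write each e_j = u_j / sqrt(<u_j, u_j>) where u_j is the displayed integer vector. Then <v, e_j> = <v, u_j> / sqrt(<u_j, u_j>), so |<v, e_j>|^2 = <v, u_j>^2 / <u_j, u_j>.
Coefficients: <v, e_1> = 3/sqrt(10), <v, e_2> = -47/sqrt(890), <v, e_3> = 649/sqrt(57405).
Square and sum: Σ |<v, e_j>|^2 = 6914/645.
Compute ||v||^2 = v·v = 23.
Deficit = 23 − 6914/645 = 7921/645 ≥ 0, confirming Bessel's inequality. (The deficit equals ||v − Σ <v,e_j> e_j||^2, the squared distance from v to span{e_j}.)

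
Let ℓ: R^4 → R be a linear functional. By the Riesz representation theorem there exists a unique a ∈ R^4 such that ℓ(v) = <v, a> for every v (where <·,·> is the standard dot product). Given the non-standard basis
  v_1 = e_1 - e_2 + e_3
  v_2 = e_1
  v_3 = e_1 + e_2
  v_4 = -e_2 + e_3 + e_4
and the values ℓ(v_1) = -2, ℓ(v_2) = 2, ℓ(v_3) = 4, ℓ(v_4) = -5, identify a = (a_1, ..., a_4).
a = (2, 2, -2, -1)

Write a = (a_1, ..., a_4) in the standard basis. For each basis vector v_i, ℓ(v_i) = <v_i, a> is a linear equation in the a_j's. Collect the n equations into a matrix system V a = ℓ, where row i of V is v_i (expressed in the standard basis). Since V is invertible (lower-triangular with 1s on the diagonal, up to permutation), solve by back-substitution:
  V =
[[1, -1, 1, 0],
 [1, 0, 0, 0],
 [1, 1, 0, 0],
 [0, -1, 1, 1]]
  V a = (-2, 2, 4, -5)
Solving gives a = (2, 2, -2, -1).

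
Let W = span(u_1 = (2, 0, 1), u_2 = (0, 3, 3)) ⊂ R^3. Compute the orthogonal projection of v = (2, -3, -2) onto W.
proj_W(v) = (2, -3, -2)

Set up U = [u_1 | ... | u_2] ∈ R^(3×2). The projector onto W = col(U) is P = U (U^T U)^(-1) U^T.
Compute U^T U =
  [5, 3]
  [3, 18],
and U^T v = (2, -15).
Solve U^T U · c = U^T v for the coefficients: c = (1, -1). The projection is proj_W(v) = U c.
Check: (v - proj_W(v)) · u_1 = 0  (should be 0).
Check: (v - proj_W(v)) · u_2 = 0  (should be 0).
Result: proj_W(v) = (2, -3, -2).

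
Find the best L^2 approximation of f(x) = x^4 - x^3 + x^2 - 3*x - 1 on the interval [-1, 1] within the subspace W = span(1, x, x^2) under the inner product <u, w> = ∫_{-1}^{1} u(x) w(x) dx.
g(x) = 13*x^2/7 - 18*x/5 - 38/35

The best approximation g ∈ W is the orthogonal projection of f onto W. Writing g = a_0 + a_1 x + a_2 x^2, the coefficients solve the normal equations G · a = b where
  G_{ij} = <φ_i, φ_j> and b_i = <f, φ_i>, with φ_0 = 1, φ_1 = x, φ_2 = x^2.
G =
  [2, 0, 2/3]
  [0, 2/3, 0]
  [2/3, 0, 2/5],
b = (-14/15, -12/5, 2/105).
Solving gives a_0 = -38/35, a_1 = -18/5, a_2 = 13/7, so
  g(x) = 13*x^2/7 - 18*x/5 - 38/35.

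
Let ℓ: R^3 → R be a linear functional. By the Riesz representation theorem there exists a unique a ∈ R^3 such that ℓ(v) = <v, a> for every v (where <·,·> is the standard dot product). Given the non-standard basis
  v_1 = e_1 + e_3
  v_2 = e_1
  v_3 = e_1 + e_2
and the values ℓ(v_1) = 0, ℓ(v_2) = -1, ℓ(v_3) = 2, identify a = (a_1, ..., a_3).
a = (-1, 3, 1)

Write a = (a_1, ..., a_3) in the standard basis. For each basis vector v_i, ℓ(v_i) = <v_i, a> is a linear equation in the a_j's. Collect the n equations into a matrix system V a = ℓ, where row i of V is v_i (expressed in the standard basis). Since V is invertible (lower-triangular with 1s on the diagonal, up to permutation), solve by back-substitution:
  V =
[[1, 0, 1],
 [1, 0, 0],
 [1, 1, 0]]
  V a = (0, -1, 2)
Solving gives a = (-1, 3, 1).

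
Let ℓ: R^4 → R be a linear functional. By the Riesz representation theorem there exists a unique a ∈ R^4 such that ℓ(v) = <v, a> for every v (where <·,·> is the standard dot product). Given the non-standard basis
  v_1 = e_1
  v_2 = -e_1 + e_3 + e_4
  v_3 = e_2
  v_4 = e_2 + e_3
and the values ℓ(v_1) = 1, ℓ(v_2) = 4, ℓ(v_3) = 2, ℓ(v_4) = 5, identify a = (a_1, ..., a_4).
a = (1, 2, 3, 2)

Write a = (a_1, ..., a_4) in the standard basis. For each basis vector v_i, ℓ(v_i) = <v_i, a> is a linear equation in the a_j's. Collect the n equations into a matrix system V a = ℓ, where row i of V is v_i (expressed in the standard basis). Since V is invertible (lower-triangular with 1s on the diagonal, up to permutation), solve by back-substitution:
  V =
[[1, 0, 0, 0],
 [-1, 0, 1, 1],
 [0, 1, 0, 0],
 [0, 1, 1, 0]]
  V a = (1, 4, 2, 5)
Solving gives a = (1, 2, 3, 2).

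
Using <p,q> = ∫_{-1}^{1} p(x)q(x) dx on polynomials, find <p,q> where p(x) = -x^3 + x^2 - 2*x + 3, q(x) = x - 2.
<p,q> = -226/15

Expand the product: p(x)·q(x) = -x^4 + 3*x^3 - 4*x^2 + 7*x - 6.
∫_{-1}^{1} of each monomial x^k gives [2/(k+1) if k even, 0 if k odd]. Integrating term-by-term (or equivalently evaluating the antiderivative F(x) = -x^5/5 + 3*x^4/4 - 4*x^3/3 + 7*x^2/2 - 6*x at the endpoints):
  F(1) − F(−1) = -197/60 − (707/60) = -226/15.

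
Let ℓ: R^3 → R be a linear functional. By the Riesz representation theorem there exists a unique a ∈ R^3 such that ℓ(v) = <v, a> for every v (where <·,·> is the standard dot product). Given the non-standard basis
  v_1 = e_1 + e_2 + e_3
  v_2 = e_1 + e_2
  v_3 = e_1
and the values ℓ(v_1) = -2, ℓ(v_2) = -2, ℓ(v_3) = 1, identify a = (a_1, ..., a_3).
a = (1, -3, 0)

Write a = (a_1, ..., a_3) in the standard basis. For each basis vector v_i, ℓ(v_i) = <v_i, a> is a linear equation in the a_j's. Collect the n equations into a matrix system V a = ℓ, where row i of V is v_i (expressed in the standard basis). Since V is invertible (lower-triangular with 1s on the diagonal, up to permutation), solve by back-substitution:
  V =
[[1, 1, 1],
 [1, 1, 0],
 [1, 0, 0]]
  V a = (-2, -2, 1)
Solving gives a = (1, -3, 0).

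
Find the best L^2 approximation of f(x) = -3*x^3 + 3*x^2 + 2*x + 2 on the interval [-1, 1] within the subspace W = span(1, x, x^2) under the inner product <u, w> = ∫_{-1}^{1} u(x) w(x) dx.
g(x) = 3*x^2 + x/5 + 2

The best approximation g ∈ W is the orthogonal projection of f onto W. Writing g = a_0 + a_1 x + a_2 x^2, the coefficients solve the normal equations G · a = b where
  G_{ij} = <φ_i, φ_j> and b_i = <f, φ_i>, with φ_0 = 1, φ_1 = x, φ_2 = x^2.
G =
  [2, 0, 2/3]
  [0, 2/3, 0]
  [2/3, 0, 2/5],
b = (6, 2/15, 38/15).
Solving gives a_0 = 2, a_1 = 1/5, a_2 = 3, so
  g(x) = 3*x^2 + x/5 + 2.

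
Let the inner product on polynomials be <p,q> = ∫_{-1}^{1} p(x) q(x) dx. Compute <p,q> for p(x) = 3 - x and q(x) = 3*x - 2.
<p,q> = -14

Expand the product: p(x)·q(x) = -3*x^2 + 11*x - 6.
∫_{-1}^{1} of each monomial x^k gives [2/(k+1) if k even, 0 if k odd]. Integrating term-by-term (or equivalently evaluating the antiderivative F(x) = -x^3 + 11*x^2/2 - 6*x at the endpoints):
  F(1) − F(−1) = -3/2 − (25/2) = -14.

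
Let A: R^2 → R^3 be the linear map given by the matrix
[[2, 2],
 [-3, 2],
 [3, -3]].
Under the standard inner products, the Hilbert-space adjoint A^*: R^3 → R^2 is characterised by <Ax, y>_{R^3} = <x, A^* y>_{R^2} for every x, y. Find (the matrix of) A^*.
A^* = A^T =
[[2, -3, 3],
 [2, 2, -3]]

For real matrices with standard dot products, the defining identity <Ax, y> = <x, A^* y> gives (Ax)^T y = x^T (A^*) y, i.e. x^T A^T y = x^T (A^*) y. Since this holds for all x, y, we must have A^* = A^T. Therefore
A^* =
[[2, -3, 3],
 [2, 2, -3]].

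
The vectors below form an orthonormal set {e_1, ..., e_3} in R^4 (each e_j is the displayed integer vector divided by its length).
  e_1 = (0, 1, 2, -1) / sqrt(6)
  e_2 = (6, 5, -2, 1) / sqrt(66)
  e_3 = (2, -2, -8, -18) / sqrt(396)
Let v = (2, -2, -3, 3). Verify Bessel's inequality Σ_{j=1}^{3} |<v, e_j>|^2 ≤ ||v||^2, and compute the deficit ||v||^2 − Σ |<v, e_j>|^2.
Σ |<v, e_j>|^2 = 209/9; ||v||^2 = 26; deficit = 25/9

Write each e_j = u_j / sqrt(<u_j, u_j>) where u_j is the displayed integer vector. Then <v, e_j> = <v, u_j> / sqrt(<u_j, u_j>), so |<v, e_j>|^2 = <v, u_j>^2 / <u_j, u_j>.
Coefficients: <v, e_1> = -11/sqrt(6), <v, e_2> = 11/sqrt(66), <v, e_3> = -22/sqrt(396).
Square and sum: Σ |<v, e_j>|^2 = 209/9.
Compute ||v||^2 = v·v = 26.
Deficit = 26 − 209/9 = 25/9 ≥ 0, confirming Bessel's inequality. (The deficit equals ||v − Σ <v,e_j> e_j||^2, the squared distance from v to span{e_j}.)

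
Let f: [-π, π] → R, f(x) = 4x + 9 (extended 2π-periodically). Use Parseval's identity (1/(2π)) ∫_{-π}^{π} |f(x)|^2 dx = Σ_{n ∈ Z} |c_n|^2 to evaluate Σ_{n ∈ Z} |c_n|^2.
Σ |c_n|^2 = 16π^2/3 + 81

Expand and integrate term by term over [-π, π]:
  ∫ (4x)^2 dx = 16·(2π^3/3); ∫ 2·4·(9)·x dx = 0 (odd integrand); ∫ 9^2 dx = 81·2π.
So (1/(2π)) ∫_{-π}^{π} (4x + 9)^2 dx = 16π^2/3 + 81 = 16π^2/3 + 81.
Parseval ⇒ Σ |c_n|^2 = 16π^2/3 + 81.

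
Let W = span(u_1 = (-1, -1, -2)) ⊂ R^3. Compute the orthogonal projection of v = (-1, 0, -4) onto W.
proj_W(v) = (-3/2, -3/2, -3)

Set up U = [u_1 | ... | u_1] ∈ R^(3×1). The projector onto W = col(U) is P = U (U^T U)^(-1) U^T.
Compute U^T U =
  [6],
and U^T v = (9).
Solve U^T U · c = U^T v for the coefficients: c = (3/2). The projection is proj_W(v) = U c.
Check: (v - proj_W(v)) · u_1 = 0  (should be 0).
Result: proj_W(v) = (-3/2, -3/2, -3).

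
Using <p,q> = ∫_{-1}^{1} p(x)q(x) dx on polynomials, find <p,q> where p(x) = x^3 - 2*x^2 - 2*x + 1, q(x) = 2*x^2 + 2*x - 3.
<p,q> = -62/15

Expand the product: p(x)·q(x) = 2*x^5 - 2*x^4 - 11*x^3 + 4*x^2 + 8*x - 3.
∫_{-1}^{1} of each monomial x^k gives [2/(k+1) if k even, 0 if k odd]. Integrating term-by-term (or equivalently evaluating the antiderivative F(x) = x^6/3 - 2*x^5/5 - 11*x^4/4 + 4*x^3/3 + 4*x^2 - 3*x at the endpoints):
  F(1) − F(−1) = -29/60 − (73/20) = -62/15.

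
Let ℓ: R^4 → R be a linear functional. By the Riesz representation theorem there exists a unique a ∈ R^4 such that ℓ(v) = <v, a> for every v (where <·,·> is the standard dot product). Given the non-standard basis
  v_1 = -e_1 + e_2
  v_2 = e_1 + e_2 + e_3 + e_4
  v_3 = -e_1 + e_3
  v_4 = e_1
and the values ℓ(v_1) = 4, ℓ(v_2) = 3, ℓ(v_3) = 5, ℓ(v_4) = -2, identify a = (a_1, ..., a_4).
a = (-2, 2, 3, 0)

Write a = (a_1, ..., a_4) in the standard basis. For each basis vector v_i, ℓ(v_i) = <v_i, a> is a linear equation in the a_j's. Collect the n equations into a matrix system V a = ℓ, where row i of V is v_i (expressed in the standard basis). Since V is invertible (lower-triangular with 1s on the diagonal, up to permutation), solve by back-substitution:
  V =
[[-1, 1, 0, 0],
 [1, 1, 1, 1],
 [-1, 0, 1, 0],
 [1, 0, 0, 0]]
  V a = (4, 3, 5, -2)
Solving gives a = (-2, 2, 3, 0).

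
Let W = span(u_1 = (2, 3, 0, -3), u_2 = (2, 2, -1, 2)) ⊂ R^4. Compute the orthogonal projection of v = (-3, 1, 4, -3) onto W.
proj_W(v) = (-22/15, -131/135, 166/135, -533/135)

Set up U = [u_1 | ... | u_2] ∈ R^(4×2). The projector onto W = col(U) is P = U (U^T U)^(-1) U^T.
Compute U^T U =
  [22, 4]
  [4, 13],
and U^T v = (6, -14).
Solve U^T U · c = U^T v for the coefficients: c = (67/135, -166/135). The projection is proj_W(v) = U c.
Check: (v - proj_W(v)) · u_1 = 0  (should be 0).
Check: (v - proj_W(v)) · u_2 = 0  (should be 0).
Result: proj_W(v) = (-22/15, -131/135, 166/135, -533/135).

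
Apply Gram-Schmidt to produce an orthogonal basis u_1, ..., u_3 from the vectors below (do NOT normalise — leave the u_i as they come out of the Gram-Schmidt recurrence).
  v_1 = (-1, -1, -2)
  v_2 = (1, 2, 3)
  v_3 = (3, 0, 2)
Orthogonal basis:
  u_1 = (-1, -1, -2)
  u_2 = (-1/2, 1/2, 0)
  u_3 = (1/3, 1/3, -1/3)

Apply the Gram-Schmidt recurrence
  u_1 = v_1
  u_i = v_i − Σ_{j<i} ((v_i · u_j) / (u_j · u_j)) · u_j.

Step by step this gives:
  u_1 = (-1, -1, -2)
  u_2 = (-1/2, 1/2, 0)
  u_3 = (1/3, 1/3, -1/3)

Orthogonality check:
  u_2 · u_1 = 0 (should be 0)
  u_3 · u_1 = 0 (should be 0)
  u_3 · u_2 = 0 (should be 0)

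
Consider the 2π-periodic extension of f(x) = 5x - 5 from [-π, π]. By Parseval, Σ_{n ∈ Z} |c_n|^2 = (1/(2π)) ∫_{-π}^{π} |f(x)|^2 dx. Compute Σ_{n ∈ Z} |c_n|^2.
Σ |c_n|^2 = 25π^2/3 + 25

Expand and integrate term by term over [-π, π]:
  ∫ (5x)^2 dx = 25·(2π^3/3); ∫ 2·5·(-5)·x dx = 0 (odd integrand); ∫ (-5)^2 dx = 25·2π.
So (1/(2π)) ∫_{-π}^{π} (5x - 5)^2 dx = 25π^2/3 + 25 = 25π^2/3 + 25.
Parseval ⇒ Σ |c_n|^2 = 25π^2/3 + 25.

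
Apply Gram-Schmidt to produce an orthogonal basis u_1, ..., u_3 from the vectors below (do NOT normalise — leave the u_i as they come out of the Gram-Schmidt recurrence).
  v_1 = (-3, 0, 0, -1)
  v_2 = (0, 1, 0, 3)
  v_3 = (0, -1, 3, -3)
Orthogonal basis:
  u_1 = (-3, 0, 0, -1)
  u_2 = (-9/10, 1, 0, 27/10)
  u_3 = (0, 0, 3, 0)

Apply the Gram-Schmidt recurrence
  u_1 = v_1
  u_i = v_i − Σ_{j<i} ((v_i · u_j) / (u_j · u_j)) · u_j.

Step by step this gives:
  u_1 = (-3, 0, 0, -1)
  u_2 = (-9/10, 1, 0, 27/10)
  u_3 = (0, 0, 3, 0)

Orthogonality check:
  u_2 · u_1 = 0 (should be 0)
  u_3 · u_1 = 0 (should be 0)
  u_3 · u_2 = 0 (should be 0)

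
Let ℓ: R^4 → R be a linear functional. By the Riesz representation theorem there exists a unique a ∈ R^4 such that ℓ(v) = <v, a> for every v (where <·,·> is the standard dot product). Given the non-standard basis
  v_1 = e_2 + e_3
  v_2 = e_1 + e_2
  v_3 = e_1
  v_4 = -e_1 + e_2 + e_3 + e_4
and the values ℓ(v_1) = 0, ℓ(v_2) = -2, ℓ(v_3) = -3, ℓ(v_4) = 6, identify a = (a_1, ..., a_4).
a = (-3, 1, -1, 3)

Write a = (a_1, ..., a_4) in the standard basis. For each basis vector v_i, ℓ(v_i) = <v_i, a> is a linear equation in the a_j's. Collect the n equations into a matrix system V a = ℓ, where row i of V is v_i (expressed in the standard basis). Since V is invertible (lower-triangular with 1s on the diagonal, up to permutation), solve by back-substitution:
  V =
[[0, 1, 1, 0],
 [1, 1, 0, 0],
 [1, 0, 0, 0],
 [-1, 1, 1, 1]]
  V a = (0, -2, -3, 6)
Solving gives a = (-3, 1, -1, 3).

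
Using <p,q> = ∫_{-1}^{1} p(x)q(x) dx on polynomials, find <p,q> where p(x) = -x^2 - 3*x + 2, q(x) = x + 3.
<p,q> = 8

Expand the product: p(x)·q(x) = -x^3 - 6*x^2 - 7*x + 6.
∫_{-1}^{1} of each monomial x^k gives [2/(k+1) if k even, 0 if k odd]. Integrating term-by-term (or equivalently evaluating the antiderivative F(x) = -x^4/4 - 2*x^3 - 7*x^2/2 + 6*x at the endpoints):
  F(1) − F(−1) = 1/4 − (-31/4) = 8.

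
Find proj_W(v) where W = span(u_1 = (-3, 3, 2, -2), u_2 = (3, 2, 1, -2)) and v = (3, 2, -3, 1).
proj_W(v) = (463/153, -184/459, -203/459, -38/459)

Set up U = [u_1 | ... | u_2] ∈ R^(4×2). The projector onto W = col(U) is P = U (U^T U)^(-1) U^T.
Compute U^T U =
  [26, 3]
  [3, 18],
and U^T v = (-11, 8).
Solve U^T U · c = U^T v for the coefficients: c = (-74/153, 241/459). The projection is proj_W(v) = U c.
Check: (v - proj_W(v)) · u_1 = 0  (should be 0).
Check: (v - proj_W(v)) · u_2 = 0  (should be 0).
Result: proj_W(v) = (463/153, -184/459, -203/459, -38/459).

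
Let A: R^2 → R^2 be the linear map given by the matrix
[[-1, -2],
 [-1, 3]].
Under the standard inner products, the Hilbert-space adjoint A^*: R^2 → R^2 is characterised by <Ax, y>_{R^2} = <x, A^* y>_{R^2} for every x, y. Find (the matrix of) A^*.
A^* = A^T =
[[-1, -1],
 [-2, 3]]

For real matrices with standard dot products, the defining identity <Ax, y> = <x, A^* y> gives (Ax)^T y = x^T (A^*) y, i.e. x^T A^T y = x^T (A^*) y. Since this holds for all x, y, we must have A^* = A^T. Therefore
A^* =
[[-1, -1],
 [-2, 3]].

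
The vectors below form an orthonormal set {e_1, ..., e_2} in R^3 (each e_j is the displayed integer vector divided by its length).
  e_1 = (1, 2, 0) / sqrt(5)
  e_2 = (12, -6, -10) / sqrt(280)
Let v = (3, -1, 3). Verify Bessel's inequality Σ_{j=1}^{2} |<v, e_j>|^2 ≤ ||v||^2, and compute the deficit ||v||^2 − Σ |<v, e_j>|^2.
Σ |<v, e_j>|^2 = 5/7; ||v||^2 = 19; deficit = 128/7

Write each e_j = u_j / sqrt(<u_j, u_j>) where u_j is the displayed integer vector. Then <v, e_j> = <v, u_j> / sqrt(<u_j, u_j>), so |<v, e_j>|^2 = <v, u_j>^2 / <u_j, u_j>.
Coefficients: <v, e_1> = 1/sqrt(5), <v, e_2> = 12/sqrt(280).
Square and sum: Σ |<v, e_j>|^2 = 5/7.
Compute ||v||^2 = v·v = 19.
Deficit = 19 − 5/7 = 128/7 ≥ 0, confirming Bessel's inequality. (The deficit equals ||v − Σ <v,e_j> e_j||^2, the squared distance from v to span{e_j}.)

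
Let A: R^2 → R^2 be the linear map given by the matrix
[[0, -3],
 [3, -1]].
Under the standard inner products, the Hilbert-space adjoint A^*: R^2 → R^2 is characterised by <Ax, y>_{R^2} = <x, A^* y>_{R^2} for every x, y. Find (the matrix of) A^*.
A^* = A^T =
[[0, 3],
 [-3, -1]]

For real matrices with standard dot products, the defining identity <Ax, y> = <x, A^* y> gives (Ax)^T y = x^T (A^*) y, i.e. x^T A^T y = x^T (A^*) y. Since this holds for all x, y, we must have A^* = A^T. Therefore
A^* =
[[0, 3],
 [-3, -1]].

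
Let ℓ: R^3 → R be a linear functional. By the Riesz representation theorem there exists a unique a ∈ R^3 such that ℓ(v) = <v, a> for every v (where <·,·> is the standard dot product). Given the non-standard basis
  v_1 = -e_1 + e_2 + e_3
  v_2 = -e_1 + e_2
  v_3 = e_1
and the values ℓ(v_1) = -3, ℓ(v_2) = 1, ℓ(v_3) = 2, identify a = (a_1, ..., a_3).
a = (2, 3, -4)

Write a = (a_1, ..., a_3) in the standard basis. For each basis vector v_i, ℓ(v_i) = <v_i, a> is a linear equation in the a_j's. Collect the n equations into a matrix system V a = ℓ, where row i of V is v_i (expressed in the standard basis). Since V is invertible (lower-triangular with 1s on the diagonal, up to permutation), solve by back-substitution:
  V =
[[-1, 1, 1],
 [-1, 1, 0],
 [1, 0, 0]]
  V a = (-3, 1, 2)
Solving gives a = (2, 3, -4).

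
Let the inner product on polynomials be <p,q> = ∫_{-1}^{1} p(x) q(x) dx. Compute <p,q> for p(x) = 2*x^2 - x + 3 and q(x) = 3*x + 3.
<p,q> = 20

Expand the product: p(x)·q(x) = 6*x^3 + 3*x^2 + 6*x + 9.
∫_{-1}^{1} of each monomial x^k gives [2/(k+1) if k even, 0 if k odd]. Integrating term-by-term (or equivalently evaluating the antiderivative F(x) = 3*x^4/2 + x^3 + 3*x^2 + 9*x at the endpoints):
  F(1) − F(−1) = 29/2 − (-11/2) = 20.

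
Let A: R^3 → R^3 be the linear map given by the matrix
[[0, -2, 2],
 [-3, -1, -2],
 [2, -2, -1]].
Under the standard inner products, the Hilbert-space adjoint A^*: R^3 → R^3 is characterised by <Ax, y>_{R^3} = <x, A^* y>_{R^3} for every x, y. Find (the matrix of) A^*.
A^* = A^T =
[[0, -3, 2],
 [-2, -1, -2],
 [2, -2, -1]]

For real matrices with standard dot products, the defining identity <Ax, y> = <x, A^* y> gives (Ax)^T y = x^T (A^*) y, i.e. x^T A^T y = x^T (A^*) y. Since this holds for all x, y, we must have A^* = A^T. Therefore
A^* =
[[0, -3, 2],
 [-2, -1, -2],
 [2, -2, -1]].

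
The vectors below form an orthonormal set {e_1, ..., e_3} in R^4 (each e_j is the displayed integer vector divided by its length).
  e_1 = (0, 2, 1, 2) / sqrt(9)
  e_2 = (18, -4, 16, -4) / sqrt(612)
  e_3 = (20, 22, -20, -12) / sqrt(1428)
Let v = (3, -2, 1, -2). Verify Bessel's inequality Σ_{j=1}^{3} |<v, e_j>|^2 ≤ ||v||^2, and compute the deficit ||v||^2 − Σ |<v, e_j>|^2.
Σ |<v, e_j>|^2 = 374/21; ||v||^2 = 18; deficit = 4/21

Write each e_j = u_j / sqrt(<u_j, u_j>) where u_j is the displayed integer vector. Then <v, e_j> = <v, u_j> / sqrt(<u_j, u_j>), so |<v, e_j>|^2 = <v, u_j>^2 / <u_j, u_j>.
Coefficients: <v, e_1> = -7/sqrt(9), <v, e_2> = 86/sqrt(612), <v, e_3> = 20/sqrt(1428).
Square and sum: Σ |<v, e_j>|^2 = 374/21.
Compute ||v||^2 = v·v = 18.
Deficit = 18 − 374/21 = 4/21 ≥ 0, confirming Bessel's inequality. (The deficit equals ||v − Σ <v,e_j> e_j||^2, the squared distance from v to span{e_j}.)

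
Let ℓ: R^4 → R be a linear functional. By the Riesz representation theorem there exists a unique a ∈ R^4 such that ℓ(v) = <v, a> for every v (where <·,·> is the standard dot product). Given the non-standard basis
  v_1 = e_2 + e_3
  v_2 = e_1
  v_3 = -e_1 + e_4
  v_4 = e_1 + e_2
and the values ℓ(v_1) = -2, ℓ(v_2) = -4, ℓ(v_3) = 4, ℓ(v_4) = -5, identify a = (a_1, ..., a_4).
a = (-4, -1, -1, 0)

Write a = (a_1, ..., a_4) in the standard basis. For each basis vector v_i, ℓ(v_i) = <v_i, a> is a linear equation in the a_j's. Collect the n equations into a matrix system V a = ℓ, where row i of V is v_i (expressed in the standard basis). Since V is invertible (lower-triangular with 1s on the diagonal, up to permutation), solve by back-substitution:
  V =
[[0, 1, 1, 0],
 [1, 0, 0, 0],
 [-1, 0, 0, 1],
 [1, 1, 0, 0]]
  V a = (-2, -4, 4, -5)
Solving gives a = (-4, -1, -1, 0).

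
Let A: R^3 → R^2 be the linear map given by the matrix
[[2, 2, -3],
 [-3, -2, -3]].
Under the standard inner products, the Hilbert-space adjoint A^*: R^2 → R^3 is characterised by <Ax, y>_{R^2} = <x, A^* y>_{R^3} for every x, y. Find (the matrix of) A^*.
A^* = A^T =
[[2, -3],
 [2, -2],
 [-3, -3]]

For real matrices with standard dot products, the defining identity <Ax, y> = <x, A^* y> gives (Ax)^T y = x^T (A^*) y, i.e. x^T A^T y = x^T (A^*) y. Since this holds for all x, y, we must have A^* = A^T. Therefore
A^* =
[[2, -3],
 [2, -2],
 [-3, -3]].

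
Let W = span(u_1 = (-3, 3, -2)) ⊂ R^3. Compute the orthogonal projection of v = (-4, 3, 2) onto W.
proj_W(v) = (-51/22, 51/22, -17/11)

Set up U = [u_1 | ... | u_1] ∈ R^(3×1). The projector onto W = col(U) is P = U (U^T U)^(-1) U^T.
Compute U^T U =
  [22],
and U^T v = (17).
Solve U^T U · c = U^T v for the coefficients: c = (17/22). The projection is proj_W(v) = U c.
Check: (v - proj_W(v)) · u_1 = 0  (should be 0).
Result: proj_W(v) = (-51/22, 51/22, -17/11).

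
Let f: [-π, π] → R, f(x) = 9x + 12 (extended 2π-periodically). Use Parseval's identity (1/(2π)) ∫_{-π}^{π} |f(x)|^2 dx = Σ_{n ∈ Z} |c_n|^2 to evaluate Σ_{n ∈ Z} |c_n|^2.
Σ |c_n|^2 = 27π^2 + 144

Expand and integrate term by term over [-π, π]:
  ∫ (9x)^2 dx = 81·(2π^3/3); ∫ 2·9·(12)·x dx = 0 (odd integrand); ∫ 12^2 dx = 144·2π.
So (1/(2π)) ∫_{-π}^{π} (9x + 12)^2 dx = 81π^2/3 + 144 = 27π^2 + 144.
Parseval ⇒ Σ |c_n|^2 = 27π^2 + 144.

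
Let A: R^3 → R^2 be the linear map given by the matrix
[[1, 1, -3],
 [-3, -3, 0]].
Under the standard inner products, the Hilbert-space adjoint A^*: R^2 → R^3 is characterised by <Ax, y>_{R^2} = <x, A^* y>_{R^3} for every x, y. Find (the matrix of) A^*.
A^* = A^T =
[[1, -3],
 [1, -3],
 [-3, 0]]

For real matrices with standard dot products, the defining identity <Ax, y> = <x, A^* y> gives (Ax)^T y = x^T (A^*) y, i.e. x^T A^T y = x^T (A^*) y. Since this holds for all x, y, we must have A^* = A^T. Therefore
A^* =
[[1, -3],
 [1, -3],
 [-3, 0]].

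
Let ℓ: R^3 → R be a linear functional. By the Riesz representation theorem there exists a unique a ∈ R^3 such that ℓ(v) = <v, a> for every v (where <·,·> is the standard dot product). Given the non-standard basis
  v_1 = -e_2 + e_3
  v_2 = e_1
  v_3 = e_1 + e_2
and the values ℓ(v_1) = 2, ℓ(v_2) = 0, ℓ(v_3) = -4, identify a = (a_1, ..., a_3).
a = (0, -4, -2)

Write a = (a_1, ..., a_3) in the standard basis. For each basis vector v_i, ℓ(v_i) = <v_i, a> is a linear equation in the a_j's. Collect the n equations into a matrix system V a = ℓ, where row i of V is v_i (expressed in the standard basis). Since V is invertible (lower-triangular with 1s on the diagonal, up to permutation), solve by back-substitution:
  V =
[[0, -1, 1],
 [1, 0, 0],
 [1, 1, 0]]
  V a = (2, 0, -4)
Solving gives a = (0, -4, -2).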